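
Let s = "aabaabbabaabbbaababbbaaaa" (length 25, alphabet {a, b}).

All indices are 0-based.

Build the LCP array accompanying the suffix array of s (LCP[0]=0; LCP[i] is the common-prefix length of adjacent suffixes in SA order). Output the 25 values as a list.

[0, 1, 2, 3, 2, 4, 3, 4, 1, 6, 3, 2, 3, 6, 0, 3, 4, 5, 2, 3, 1, 4, 3, 2, 5]

sorted suffixes:
  #0 SA[0]=24  'a'
  #1 SA[1]=23  'aa'
  #2 SA[2]=22  'aaa'
  #3 SA[3]=21  'aaaa'
  #4 SA[4]=0  'aabaabbabaabbbaababbbaaaa'
  #5 SA[5]=14  'aababbbaaaa'
  #6 SA[6]=3  'aabbabaabbbaababbbaaaa'
  #7 SA[7]=9  'aabbbaababbbaaaa'
  #8 SA[8]=1  'abaabbabaabbbaababbbaaaa'
  #9 SA[9]=7  'abaabbbaababbbaaaa'
  #10 SA[10]=15  'ababbbaaaa'
  #11 SA[11]=4  'abbabaabbbaababbbaaaa'
  #12 SA[12]=17  'abbbaaaa'
  #13 SA[13]=10  'abbbaababbbaaaa'
  #14 SA[14]=20  'baaaa'
  #15 SA[15]=13  'baababbbaaaa'
  #16 SA[16]=2  'baabbabaabbbaababbbaaaa'
  #17 SA[17]=8  'baabbbaababbbaaaa'
  #18 SA[18]=6  'babaabbbaababbbaaaa'
  #19 SA[19]=16  'babbbaaaa'
  #20 SA[20]=19  'bbaaaa'
  #21 SA[21]=12  'bbaababbbaaaa'
  #22 SA[22]=5  'bbabaabbbaababbbaaaa'
  #23 SA[23]=18  'bbbaaaa'
  #24 SA[24]=11  'bbbaababbbaaaa'

SA = [24, 23, 22, 21, 0, 14, 3, 9, 1, 7, 15, 4, 17, 10, 20, 13, 2, 8, 6, 16, 19, 12, 5, 18, 11]
i: (SA[i-1],SA[i]) lcp shared
  1: (24,23) 1 'a'
  2: (23,22) 2 'aa'
  3: (22,21) 3 'aaa'
  4: (21,0) 2 'aa'
  5: (0,14) 4 'aaba'
  6: (14,3) 3 'aab'
  7: (3,9) 4 'aabb'
  8: (9,1) 1 'a'
  9: (1,7) 6 'abaabb'
  10: (7,15) 3 'aba'
  11: (15,4) 2 'ab'
  12: (4,17) 3 'abb'
  13: (17,10) 6 'abbbaa'
  14: (10,20) 0 ''
  15: (20,13) 3 'baa'
  16: (13,2) 4 'baab'
  17: (2,8) 5 'baabb'
  18: (8,6) 2 'ba'
  19: (6,16) 3 'bab'
  20: (16,19) 1 'b'
  21: (19,12) 4 'bbaa'
  22: (12,5) 3 'bba'
  23: (5,18) 2 'bb'
  24: (18,11) 5 'bbbaa'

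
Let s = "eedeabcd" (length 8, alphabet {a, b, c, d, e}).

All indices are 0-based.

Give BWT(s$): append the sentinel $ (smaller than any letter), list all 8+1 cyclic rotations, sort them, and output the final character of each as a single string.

deabcede$

rank  rotation   last
    0  $eedeabcd  d
    1  abcd$eede  e
    2  bcd$eedea  a
    3  cd$eedeab  b
    4  d$eedeabc  c
    5  deabcd$ee  e
    6  eabcd$eed  d
    7  edeabcd$e  e
    8  eedeabcd$  $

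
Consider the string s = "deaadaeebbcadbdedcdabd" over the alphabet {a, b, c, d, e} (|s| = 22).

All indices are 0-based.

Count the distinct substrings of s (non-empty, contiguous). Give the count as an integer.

sorted suffixes:
  #0 SA[0]=2  'aadaeebbcadbdedcdabd'
  #1 SA[1]=19  'abd'
  #2 SA[2]=3  'adaeebbcadbdedcdabd'
  #3 SA[3]=11  'adbdedcdabd'
  #4 SA[4]=5  'aeebbcadbdedcdabd'
  #5 SA[5]=8  'bbcadbdedcdabd'
  #6 SA[6]=9  'bcadbdedcdabd'
  #7 SA[7]=20  'bd'
  #8 SA[8]=13  'bdedcdabd'
  #9 SA[9]=10  'cadbdedcdabd'
  #10 SA[10]=17  'cdabd'
  #11 SA[11]=21  'd'
  #12 SA[12]=18  'dabd'
  #13 SA[13]=4  'daeebbcadbdedcdabd'
  #14 SA[14]=12  'dbdedcdabd'
  #15 SA[15]=16  'dcdabd'
  #16 SA[16]=0  'deaadaeebbcadbdedcdabd'
  #17 SA[17]=14  'dedcdabd'
  #18 SA[18]=1  'eaadaeebbcadbdedcdabd'
  #19 SA[19]=7  'ebbcadbdedcdabd'
  #20 SA[20]=15  'edcdabd'
  #21 SA[21]=6  'eebbcadbdedcdabd'

SA = [2, 19, 3, 11, 5, 8, 9, 20, 13, 10, 17, 21, 18, 4, 12, 16, 0, 14, 1, 7, 15, 6]
i: (SA[i-1],SA[i]) lcp shared
  1: (2,19) 1 'a'
  2: (19,3) 1 'a'
  3: (3,11) 2 'ad'
  4: (11,5) 1 'a'
  5: (5,8) 0 ''
  6: (8,9) 1 'b'
  7: (9,20) 1 'b'
  8: (20,13) 2 'bd'
  9: (13,10) 0 ''
  10: (10,17) 1 'c'
  11: (17,21) 0 ''
  12: (21,18) 1 'd'
  13: (18,4) 2 'da'
  14: (4,12) 1 'd'
  15: (12,16) 1 'd'
  16: (16,0) 1 'd'
  17: (0,14) 2 'de'
  18: (14,1) 0 ''
  19: (1,7) 1 'e'
  20: (7,15) 1 'e'
  21: (15,6) 1 'e'

n(n+1)/2 = 22·23/2 = 253
Σ LCP = 0 + 1 + 1 + 2 + 1 + 0 + 1 + 1 + 2 + 0 + 1 + 0 + 1 + 2 + 1 + 1 + 1 + 2 + 0 + 1 + 1 + 1 = 21
distinct = 253 − 21 = 232

232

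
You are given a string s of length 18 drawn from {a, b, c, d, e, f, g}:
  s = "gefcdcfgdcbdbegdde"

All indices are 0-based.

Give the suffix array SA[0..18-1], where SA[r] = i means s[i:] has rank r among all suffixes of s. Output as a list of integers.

rank→(start, suffix):
  0 → (10, 'bdbegdde')
  1 → (12, 'begdde')
  2 → (9, 'cbdbegdde')
  3 → (3, 'cdcfgdcbdbegdde')
  4 → (5, 'cfgdcbdbegdde')
  5 → (11, 'dbegdde')
  6 → (8, 'dcbdbegdde')
  7 → (4, 'dcfgdcbdbegdde')
  8 → (15, 'dde')
  9 → (16, 'de')
  10 → (17, 'e')
  11 → (1, 'efcdcfgdcbdbegdde')
  12 → (13, 'egdde')
  13 → (2, 'fcdcfgdcbdbegdde')
  14 → (6, 'fgdcbdbegdde')
  15 → (7, 'gdcbdbegdde')
  16 → (14, 'gdde')
  17 → (0, 'gefcdcfgdcbdbegdde')

[10, 12, 9, 3, 5, 11, 8, 4, 15, 16, 17, 1, 13, 2, 6, 7, 14, 0]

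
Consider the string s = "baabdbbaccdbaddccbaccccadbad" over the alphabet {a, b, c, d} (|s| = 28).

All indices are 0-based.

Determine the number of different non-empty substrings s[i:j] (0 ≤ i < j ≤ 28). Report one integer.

362

sorted suffixes:
  #0 SA[0]=1  'aabdbbaccdbaddccbaccccadbad'
  #1 SA[1]=2  'abdbbaccdbaddccbaccccadbad'
  #2 SA[2]=18  'accccadbad'
  #3 SA[3]=7  'accdbaddccbaccccadbad'
  #4 SA[4]=26  'ad'
  #5 SA[5]=23  'adbad'
  #6 SA[6]=12  'addccbaccccadbad'
  #7 SA[7]=0  'baabdbbaccdbaddccbaccccadbad'
  #8 SA[8]=17  'baccccadbad'
  #9 SA[9]=6  'baccdbaddccbaccccadbad'
  #10 SA[10]=25  'bad'
  #11 SA[11]=11  'baddccbaccccadbad'
  #12 SA[12]=5  'bbaccdbaddccbaccccadbad'
  #13 SA[13]=3  'bdbbaccdbaddccbaccccadbad'
  #14 SA[14]=22  'cadbad'
  #15 SA[15]=16  'cbaccccadbad'
  #16 SA[16]=21  'ccadbad'
  #17 SA[17]=15  'ccbaccccadbad'
  #18 SA[18]=20  'cccadbad'
  #19 SA[19]=19  'ccccadbad'
  #20 SA[20]=8  'ccdbaddccbaccccadbad'
  #21 SA[21]=9  'cdbaddccbaccccadbad'
  #22 SA[22]=27  'd'
  #23 SA[23]=24  'dbad'
  #24 SA[24]=10  'dbaddccbaccccadbad'
  #25 SA[25]=4  'dbbaccdbaddccbaccccadbad'
  #26 SA[26]=14  'dccbaccccadbad'
  #27 SA[27]=13  'ddccbaccccadbad'

SA = [1, 2, 18, 7, 26, 23, 12, 0, 17, 6, 25, 11, 5, 3, 22, 16, 21, 15, 20, 19, 8, 9, 27, 24, 10, 4, 14, 13]
i: (SA[i-1],SA[i]) lcp shared
  1: (1,2) 1 'a'
  2: (2,18) 1 'a'
  3: (18,7) 3 'acc'
  4: (7,26) 1 'a'
  5: (26,23) 2 'ad'
  6: (23,12) 2 'ad'
  7: (12,0) 0 ''
  8: (0,17) 2 'ba'
  9: (17,6) 4 'bacc'
  10: (6,25) 2 'ba'
  11: (25,11) 3 'bad'
  12: (11,5) 1 'b'
  13: (5,3) 1 'b'
  14: (3,22) 0 ''
  15: (22,16) 1 'c'
  16: (16,21) 1 'c'
  17: (21,15) 2 'cc'
  18: (15,20) 2 'cc'
  19: (20,19) 3 'ccc'
  20: (19,8) 2 'cc'
  21: (8,9) 1 'c'
  22: (9,27) 0 ''
  23: (27,24) 1 'd'
  24: (24,10) 4 'dbad'
  25: (10,4) 2 'db'
  26: (4,14) 1 'd'
  27: (14,13) 1 'd'

n(n+1)/2 = 28·29/2 = 406
Σ LCP = 0 + 1 + 1 + 3 + 1 + 2 + 2 + 0 + 2 + 4 + 2 + 3 + 1 + 1 + 0 + 1 + 1 + 2 + 2 + 3 + 2 + 1 + 0 + 1 + 4 + 2 + 1 + 1 = 44
distinct = 406 − 44 = 362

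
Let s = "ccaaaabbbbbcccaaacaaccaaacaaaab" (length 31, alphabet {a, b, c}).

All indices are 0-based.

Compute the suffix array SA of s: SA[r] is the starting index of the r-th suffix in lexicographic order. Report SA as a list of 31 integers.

[26, 2, 27, 3, 22, 14, 28, 4, 23, 15, 18, 29, 5, 24, 16, 19, 30, 6, 7, 8, 9, 10, 25, 1, 21, 13, 17, 0, 20, 12, 11]

rank→(start, suffix):
  0 → (26, 'aaaab')
  1 → (2, 'aaaabbbbbcccaaacaaccaaacaaaab')
  2 → (27, 'aaab')
  3 → (3, 'aaabbbbbcccaaacaaccaaacaaaab')
  4 → (22, 'aaacaaaab')
  5 → (14, 'aaacaaccaaacaaaab')
  6 → (28, 'aab')
  7 → (4, 'aabbbbbcccaaacaaccaaacaaaab')
  8 → (23, 'aacaaaab')
  9 → (15, 'aacaaccaaacaaaab')
  10 → (18, 'aaccaaacaaaab')
  11 → (29, 'ab')
  12 → (5, 'abbbbbcccaaacaaccaaacaaaab')
  13 → (24, 'acaaaab')
  14 → (16, 'acaaccaaacaaaab')
  15 → (19, 'accaaacaaaab')
  16 → (30, 'b')
  17 → (6, 'bbbbbcccaaacaaccaaacaaaab')
  18 → (7, 'bbbbcccaaacaaccaaacaaaab')
  19 → (8, 'bbbcccaaacaaccaaacaaaab')
  20 → (9, 'bbcccaaacaaccaaacaaaab')
  21 → (10, 'bcccaaacaaccaaacaaaab')
  22 → (25, 'caaaab')
  23 → (1, 'caaaabbbbbcccaaacaaccaaacaaaab')
  24 → (21, 'caaacaaaab')
  25 → (13, 'caaacaaccaaacaaaab')
  26 → (17, 'caaccaaacaaaab')
  27 → (0, 'ccaaaabbbbbcccaaacaaccaaacaaaab')
  28 → (20, 'ccaaacaaaab')
  29 → (12, 'ccaaacaaccaaacaaaab')
  30 → (11, 'cccaaacaaccaaacaaaab')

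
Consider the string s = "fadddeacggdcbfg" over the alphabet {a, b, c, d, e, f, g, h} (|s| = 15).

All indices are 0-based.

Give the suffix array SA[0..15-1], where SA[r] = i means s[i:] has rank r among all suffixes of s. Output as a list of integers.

sorted suffixes:
  #0 SA[0]=6  'acggdcbfg'
  #1 SA[1]=1  'adddeacggdcbfg'
  #2 SA[2]=12  'bfg'
  #3 SA[3]=11  'cbfg'
  #4 SA[4]=7  'cggdcbfg'
  #5 SA[5]=10  'dcbfg'
  #6 SA[6]=2  'dddeacggdcbfg'
  #7 SA[7]=3  'ddeacggdcbfg'
  #8 SA[8]=4  'deacggdcbfg'
  #9 SA[9]=5  'eacggdcbfg'
  #10 SA[10]=0  'fadddeacggdcbfg'
  #11 SA[11]=13  'fg'
  #12 SA[12]=14  'g'
  #13 SA[13]=9  'gdcbfg'
  #14 SA[14]=8  'ggdcbfg'

[6, 1, 12, 11, 7, 10, 2, 3, 4, 5, 0, 13, 14, 9, 8]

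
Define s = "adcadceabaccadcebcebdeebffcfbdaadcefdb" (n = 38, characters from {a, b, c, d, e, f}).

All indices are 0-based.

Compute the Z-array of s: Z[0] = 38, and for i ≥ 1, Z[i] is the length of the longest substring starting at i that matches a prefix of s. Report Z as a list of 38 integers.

[38, 0, 0, 3, 0, 0, 0, 1, 0, 1, 0, 0, 3, 0, 0, 0, 0, 0, 0, 0, 0, 0, 0, 0, 0, 0, 0, 0, 0, 0, 1, 3, 0, 0, 0, 0, 0, 0]

Z[0]=38
i=1: i≥r, start 0; Z[1]=0
i=2: i≥r, start 0; Z[2]=0
i=3: i≥r, start 0; Z[3]=3 grow→box=[3,6)
i=4: min(r-i=2, Z[1]=0)=0; Z[4]=0
i=5: min(r-i=1, Z[2]=0)=0; Z[5]=0
i=6: i≥r, start 0; Z[6]=0
i=7: i≥r, start 0; Z[7]=1 grow→box=[7,8)
i=8: i≥r, start 0; Z[8]=0
i=9: i≥r, start 0; Z[9]=1 grow→box=[9,10)
i=10: i≥r, start 0; Z[10]=0
i=11: i≥r, start 0; Z[11]=0
i=12: i≥r, start 0; Z[12]=3 grow→box=[12,15)
i=13: min(r-i=2, Z[1]=0)=0; Z[13]=0
i=14: min(r-i=1, Z[2]=0)=0; Z[14]=0
i=15: i≥r, start 0; Z[15]=0
i=16: i≥r, start 0; Z[16]=0
i=17: i≥r, start 0; Z[17]=0
i=18: i≥r, start 0; Z[18]=0
i=19: i≥r, start 0; Z[19]=0
i=20: i≥r, start 0; Z[20]=0
i=21: i≥r, start 0; Z[21]=0
i=22: i≥r, start 0; Z[22]=0
i=23: i≥r, start 0; Z[23]=0
i=24: i≥r, start 0; Z[24]=0
i=25: i≥r, start 0; Z[25]=0
i=26: i≥r, start 0; Z[26]=0
i=27: i≥r, start 0; Z[27]=0
i=28: i≥r, start 0; Z[28]=0
i=29: i≥r, start 0; Z[29]=0
i=30: i≥r, start 0; Z[30]=1 grow→box=[30,31)
i=31: i≥r, start 0; Z[31]=3 grow→box=[31,34)
i=32: min(r-i=2, Z[1]=0)=0; Z[32]=0
i=33: min(r-i=1, Z[2]=0)=0; Z[33]=0
i=34: i≥r, start 0; Z[34]=0
i=35: i≥r, start 0; Z[35]=0
i=36: i≥r, start 0; Z[36]=0
i=37: i≥r, start 0; Z[37]=0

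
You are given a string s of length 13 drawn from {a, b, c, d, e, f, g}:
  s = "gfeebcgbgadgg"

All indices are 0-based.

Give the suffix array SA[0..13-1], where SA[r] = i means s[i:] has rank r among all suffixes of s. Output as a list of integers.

rank | idx | suffix
   0 |   9 | adgg
   1 |   4 | bcgbgadgg
   2 |   7 | bgadgg
   3 |   5 | cgbgadgg
   4 |  10 | dgg
   5 |   3 | ebcgbgadgg
   6 |   2 | eebcgbgadgg
   7 |   1 | feebcgbgadgg
   8 |  12 | g
   9 |   8 | gadgg
  10 |   6 | gbgadgg
  11 |   0 | gfeebcgbgadgg
  12 |  11 | gg

[9, 4, 7, 5, 10, 3, 2, 1, 12, 8, 6, 0, 11]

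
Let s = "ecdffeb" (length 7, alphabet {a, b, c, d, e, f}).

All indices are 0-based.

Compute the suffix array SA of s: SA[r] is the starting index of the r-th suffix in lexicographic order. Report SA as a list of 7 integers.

[6, 1, 2, 5, 0, 4, 3]

rank→(start, suffix):
  0 → (6, 'b')
  1 → (1, 'cdffeb')
  2 → (2, 'dffeb')
  3 → (5, 'eb')
  4 → (0, 'ecdffeb')
  5 → (4, 'feb')
  6 → (3, 'ffeb')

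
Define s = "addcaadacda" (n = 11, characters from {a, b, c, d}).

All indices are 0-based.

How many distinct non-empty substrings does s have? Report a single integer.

rank | idx | suffix
   0 |  10 | a
   1 |   4 | aadacda
   2 |   7 | acda
   3 |   5 | adacda
   4 |   0 | addcaadacda
   5 |   3 | caadacda
   6 |   8 | cda
   7 |   9 | da
   8 |   6 | dacda
   9 |   2 | dcaadacda
  10 |   1 | ddcaadacda

SA = [10, 4, 7, 5, 0, 3, 8, 9, 6, 2, 1]
[i] adj suffixes → lcp
  [1] 10/4 → 1 ('a')
  [2] 4/7 → 1 ('a')
  [3] 7/5 → 1 ('a')
  [4] 5/0 → 2 ('ad')
  [5] 0/3 → 0 ('')
  [6] 3/8 → 1 ('c')
  [7] 8/9 → 0 ('')
  [8] 9/6 → 2 ('da')
  [9] 6/2 → 1 ('d')
  [10] 2/1 → 1 ('d')

n(n+1)/2 = 11·12/2 = 66
Σ LCP = 0 + 1 + 1 + 1 + 2 + 0 + 1 + 0 + 2 + 1 + 1 = 10
distinct = 66 − 10 = 56

56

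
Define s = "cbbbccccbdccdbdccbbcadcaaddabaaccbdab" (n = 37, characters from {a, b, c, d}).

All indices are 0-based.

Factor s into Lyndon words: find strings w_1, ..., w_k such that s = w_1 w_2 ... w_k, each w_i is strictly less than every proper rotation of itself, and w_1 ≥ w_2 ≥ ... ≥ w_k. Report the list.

["c", "bbbccccbdccdbdccbbc", "adc", "aaddab", "aaccbdab"]

emit factor 1: 'c' (i=0, period=1)
emit factor 2: 'bbbccccbdccdbdccbbc' (i=1, period=19)
emit factor 3: 'adc' (i=20, period=3)
emit factor 4: 'aaddab' (i=23, period=6)
emit factor 5: 'aaccbdab' (i=29, period=8)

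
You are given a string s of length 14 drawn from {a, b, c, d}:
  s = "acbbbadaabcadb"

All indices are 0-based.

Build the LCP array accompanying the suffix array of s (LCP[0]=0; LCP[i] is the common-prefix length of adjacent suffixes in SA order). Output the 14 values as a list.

[0, 1, 1, 1, 2, 0, 1, 1, 2, 1, 0, 1, 0, 1]

sorted suffixes:
  #0 SA[0]=7  'aabcadb'
  #1 SA[1]=8  'abcadb'
  #2 SA[2]=0  'acbbbadaabcadb'
  #3 SA[3]=5  'adaabcadb'
  #4 SA[4]=11  'adb'
  #5 SA[5]=13  'b'
  #6 SA[6]=4  'badaabcadb'
  #7 SA[7]=3  'bbadaabcadb'
  #8 SA[8]=2  'bbbadaabcadb'
  #9 SA[9]=9  'bcadb'
  #10 SA[10]=10  'cadb'
  #11 SA[11]=1  'cbbbadaabcadb'
  #12 SA[12]=6  'daabcadb'
  #13 SA[13]=12  'db'

SA = [7, 8, 0, 5, 11, 13, 4, 3, 2, 9, 10, 1, 6, 12]
[i] adj suffixes → lcp
  [1] 7/8 → 1 ('a')
  [2] 8/0 → 1 ('a')
  [3] 0/5 → 1 ('a')
  [4] 5/11 → 2 ('ad')
  [5] 11/13 → 0 ('')
  [6] 13/4 → 1 ('b')
  [7] 4/3 → 1 ('b')
  [8] 3/2 → 2 ('bb')
  [9] 2/9 → 1 ('b')
  [10] 9/10 → 0 ('')
  [11] 10/1 → 1 ('c')
  [12] 1/6 → 0 ('')
  [13] 6/12 → 1 ('d')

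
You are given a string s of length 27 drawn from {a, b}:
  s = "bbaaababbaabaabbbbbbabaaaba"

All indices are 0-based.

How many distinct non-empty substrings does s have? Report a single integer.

301

sorted suffixes:
  #0 SA[0]=26  'a'
  #1 SA[1]=22  'aaaba'
  #2 SA[2]=2  'aaababbaabaabbbbbbabaaaba'
  #3 SA[3]=23  'aaba'
  #4 SA[4]=9  'aabaabbbbbbabaaaba'
  #5 SA[5]=3  'aababbaabaabbbbbbabaaaba'
  #6 SA[6]=12  'aabbbbbbabaaaba'
  #7 SA[7]=24  'aba'
  #8 SA[8]=20  'abaaaba'
  #9 SA[9]=10  'abaabbbbbbabaaaba'
  #10 SA[10]=4  'ababbaabaabbbbbbabaaaba'
  #11 SA[11]=6  'abbaabaabbbbbbabaaaba'
  #12 SA[12]=13  'abbbbbbabaaaba'
  #13 SA[13]=25  'ba'
  #14 SA[14]=21  'baaaba'
  #15 SA[15]=1  'baaababbaabaabbbbbbabaaaba'
  #16 SA[16]=8  'baabaabbbbbbabaaaba'
  #17 SA[17]=11  'baabbbbbbabaaaba'
  #18 SA[18]=19  'babaaaba'
  #19 SA[19]=5  'babbaabaabbbbbbabaaaba'
  #20 SA[20]=0  'bbaaababbaabaabbbbbbabaaaba'
  #21 SA[21]=7  'bbaabaabbbbbbabaaaba'
  #22 SA[22]=18  'bbabaaaba'
  #23 SA[23]=17  'bbbabaaaba'
  #24 SA[24]=16  'bbbbabaaaba'
  #25 SA[25]=15  'bbbbbabaaaba'
  #26 SA[26]=14  'bbbbbbabaaaba'

SA = [26, 22, 2, 23, 9, 3, 12, 24, 20, 10, 4, 6, 13, 25, 21, 1, 8, 11, 19, 5, 0, 7, 18, 17, 16, 15, 14]
i: (SA[i-1],SA[i]) lcp shared
  1: (26,22) 1 'a'
  2: (22,2) 5 'aaaba'
  3: (2,23) 2 'aa'
  4: (23,9) 4 'aaba'
  5: (9,3) 4 'aaba'
  6: (3,12) 3 'aab'
  7: (12,24) 1 'a'
  8: (24,20) 3 'aba'
  9: (20,10) 4 'abaa'
  10: (10,4) 3 'aba'
  11: (4,6) 2 'ab'
  12: (6,13) 3 'abb'
  13: (13,25) 0 ''
  14: (25,21) 2 'ba'
  15: (21,1) 6 'baaaba'
  16: (1,8) 3 'baa'
  17: (8,11) 4 'baab'
  18: (11,19) 2 'ba'
  19: (19,5) 3 'bab'
  20: (5,0) 1 'b'
  21: (0,7) 4 'bbaa'
  22: (7,18) 3 'bba'
  23: (18,17) 2 'bb'
  24: (17,16) 3 'bbb'
  25: (16,15) 4 'bbbb'
  26: (15,14) 5 'bbbbb'

n(n+1)/2 = 27·28/2 = 378
Σ LCP = 0 + 1 + 5 + 2 + 4 + 4 + 3 + 1 + 3 + 4 + 3 + 2 + 3 + 0 + 2 + 6 + 3 + 4 + 2 + 3 + 1 + 4 + 3 + 2 + 3 + 4 + 5 = 77
distinct = 378 − 77 = 301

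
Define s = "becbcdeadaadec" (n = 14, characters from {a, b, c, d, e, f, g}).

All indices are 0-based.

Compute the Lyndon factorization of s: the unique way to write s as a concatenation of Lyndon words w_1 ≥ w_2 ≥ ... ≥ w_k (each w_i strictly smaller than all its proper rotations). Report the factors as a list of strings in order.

emit factor 1: 'bec' (i=0, period=3)
emit factor 2: 'bcde' (i=3, period=4)
emit factor 3: 'ad' (i=7, period=2)
emit factor 4: 'aadec' (i=9, period=5)

["bec", "bcde", "ad", "aadec"]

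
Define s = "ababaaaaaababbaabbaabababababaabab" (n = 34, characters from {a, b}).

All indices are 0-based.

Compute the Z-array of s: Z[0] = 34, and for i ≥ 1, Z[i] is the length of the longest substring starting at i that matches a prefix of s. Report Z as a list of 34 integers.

Z[0]=34
i=1: fresh scan; Z[1]=0
i=2: fresh scan; Z[2]=3 extend→box=[2,5)
i=3: min(r-i=2, Z[1]=0)=0; Z[3]=0
i=4: min(r-i=1, Z[2]=3)=1; Z[4]=1
i=5: fresh scan; Z[5]=1 extend→box=[5,6)
i=6: fresh scan; Z[6]=1 extend→box=[6,7)
i=7: fresh scan; Z[7]=1 extend→box=[7,8)
i=8: fresh scan; Z[8]=1 extend→box=[8,9)
i=9: fresh scan; Z[9]=4 extend→box=[9,13)
i=10: min(r-i=3, Z[1]=0)=0; Z[10]=0
i=11: min(r-i=2, Z[2]=3)=2; Z[11]=2
i=12: min(r-i=1, Z[3]=0)=0; Z[12]=0
i=13: fresh scan; Z[13]=0
i=14: fresh scan; Z[14]=1 extend→box=[14,15)
i=15: fresh scan; Z[15]=2 extend→box=[15,17)
i=16: min(r-i=1, Z[1]=0)=0; Z[16]=0
i=17: fresh scan; Z[17]=0
i=18: fresh scan; Z[18]=1 extend→box=[18,19)
i=19: fresh scan; Z[19]=5 extend→box=[19,24)
i=20: min(r-i=4, Z[1]=0)=0; Z[20]=0
i=21: min(r-i=3, Z[2]=3)=3; Z[21]=5 extend→box=[21,26)
i=22: min(r-i=4, Z[1]=0)=0; Z[22]=0
i=23: min(r-i=3, Z[2]=3)=3; Z[23]=5 extend→box=[23,28)
i=24: min(r-i=4, Z[1]=0)=0; Z[24]=0
i=25: min(r-i=3, Z[2]=3)=3; Z[25]=6 extend→box=[25,31)
i=26: min(r-i=5, Z[1]=0)=0; Z[26]=0
i=27: min(r-i=4, Z[2]=3)=3; Z[27]=3
i=28: min(r-i=3, Z[3]=0)=0; Z[28]=0
i=29: min(r-i=2, Z[4]=1)=1; Z[29]=1
i=30: min(r-i=1, Z[5]=1)=1; Z[30]=4 extend→box=[30,34)
i=31: min(r-i=3, Z[1]=0)=0; Z[31]=0
i=32: min(r-i=2, Z[2]=3)=2; Z[32]=2
i=33: min(r-i=1, Z[3]=0)=0; Z[33]=0

[34, 0, 3, 0, 1, 1, 1, 1, 1, 4, 0, 2, 0, 0, 1, 2, 0, 0, 1, 5, 0, 5, 0, 5, 0, 6, 0, 3, 0, 1, 4, 0, 2, 0]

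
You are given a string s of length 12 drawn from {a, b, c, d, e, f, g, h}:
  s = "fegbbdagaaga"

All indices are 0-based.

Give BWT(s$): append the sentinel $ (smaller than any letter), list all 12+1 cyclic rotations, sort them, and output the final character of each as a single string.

rank  rotation       last
    0  $fegbbdagaaga  a
    1  a$fegbbdagaag  g
    2  aaga$fegbbdag  g
    3  aga$fegbbdaga  a
    4  agaaga$fegbbd  d
    5  bbdagaaga$feg  g
    6  bdagaaga$fegb  b
    7  dagaaga$fegbb  b
    8  egbbdagaaga$f  f
    9  fegbbdagaaga$  $
   10  ga$fegbbdagaa  a
   11  gaaga$fegbbda  a
   12  gbbdagaaga$fe  e

aggadgbbf$aae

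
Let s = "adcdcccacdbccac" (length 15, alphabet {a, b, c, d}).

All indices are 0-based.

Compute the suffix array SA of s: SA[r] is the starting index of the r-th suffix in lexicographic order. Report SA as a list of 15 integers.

sorted suffixes:
  #0 SA[0]=13  'ac'
  #1 SA[1]=7  'acdbccac'
  #2 SA[2]=0  'adcdcccacdbccac'
  #3 SA[3]=10  'bccac'
  #4 SA[4]=14  'c'
  #5 SA[5]=12  'cac'
  #6 SA[6]=6  'cacdbccac'
  #7 SA[7]=11  'ccac'
  #8 SA[8]=5  'ccacdbccac'
  #9 SA[9]=4  'cccacdbccac'
  #10 SA[10]=8  'cdbccac'
  #11 SA[11]=2  'cdcccacdbccac'
  #12 SA[12]=9  'dbccac'
  #13 SA[13]=3  'dcccacdbccac'
  #14 SA[14]=1  'dcdcccacdbccac'

[13, 7, 0, 10, 14, 12, 6, 11, 5, 4, 8, 2, 9, 3, 1]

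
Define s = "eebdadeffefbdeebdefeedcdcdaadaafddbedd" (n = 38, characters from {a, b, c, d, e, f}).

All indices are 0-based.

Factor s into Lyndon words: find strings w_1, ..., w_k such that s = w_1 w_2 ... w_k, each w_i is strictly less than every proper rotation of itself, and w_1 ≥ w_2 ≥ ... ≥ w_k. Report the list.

["e", "e", "bd", "adeffefbdeebdefeedcdcd", "aadaafddbedd"]

emit factor 1: 'e' (i=0, period=1)
emit factor 2: 'e' (i=1, period=1)
emit factor 3: 'bd' (i=2, period=2)
emit factor 4: 'adeffefbdeebdefeedcdcd' (i=4, period=22)
emit factor 5: 'aadaafddbedd' (i=26, period=12)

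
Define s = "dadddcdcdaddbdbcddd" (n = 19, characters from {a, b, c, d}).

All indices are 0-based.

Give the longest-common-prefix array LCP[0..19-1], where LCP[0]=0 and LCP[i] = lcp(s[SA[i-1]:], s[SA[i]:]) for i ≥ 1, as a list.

[0, 3, 0, 1, 0, 2, 2, 0, 1, 4, 1, 2, 1, 3, 1, 2, 2, 2, 3]

rank→(start, suffix):
  0 → (9, 'addbdbcddd')
  1 → (1, 'adddcdcdaddbdbcddd')
  2 → (14, 'bcddd')
  3 → (12, 'bdbcddd')
  4 → (7, 'cdaddbdbcddd')
  5 → (5, 'cdcdaddbdbcddd')
  6 → (15, 'cddd')
  7 → (18, 'd')
  8 → (8, 'daddbdbcddd')
  9 → (0, 'dadddcdcdaddbdbcddd')
  10 → (13, 'dbcddd')
  11 → (11, 'dbdbcddd')
  12 → (6, 'dcdaddbdbcddd')
  13 → (4, 'dcdcdaddbdbcddd')
  14 → (17, 'dd')
  15 → (10, 'ddbdbcddd')
  16 → (3, 'ddcdcdaddbdbcddd')
  17 → (16, 'ddd')
  18 → (2, 'dddcdcdaddbdbcddd')

SA = [9, 1, 14, 12, 7, 5, 15, 18, 8, 0, 13, 11, 6, 4, 17, 10, 3, 16, 2]
i: (SA[i-1],SA[i]) lcp shared
  1: (9,1) 3 'add'
  2: (1,14) 0 ''
  3: (14,12) 1 'b'
  4: (12,7) 0 ''
  5: (7,5) 2 'cd'
  6: (5,15) 2 'cd'
  7: (15,18) 0 ''
  8: (18,8) 1 'd'
  9: (8,0) 4 'dadd'
  10: (0,13) 1 'd'
  11: (13,11) 2 'db'
  12: (11,6) 1 'd'
  13: (6,4) 3 'dcd'
  14: (4,17) 1 'd'
  15: (17,10) 2 'dd'
  16: (10,3) 2 'dd'
  17: (3,16) 2 'dd'
  18: (16,2) 3 'ddd'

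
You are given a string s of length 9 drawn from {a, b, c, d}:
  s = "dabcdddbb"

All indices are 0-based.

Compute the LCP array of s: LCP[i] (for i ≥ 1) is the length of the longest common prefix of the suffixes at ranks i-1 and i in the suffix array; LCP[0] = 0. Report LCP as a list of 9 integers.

rank→(start, suffix):
  0 → (1, 'abcdddbb')
  1 → (8, 'b')
  2 → (7, 'bb')
  3 → (2, 'bcdddbb')
  4 → (3, 'cdddbb')
  5 → (0, 'dabcdddbb')
  6 → (6, 'dbb')
  7 → (5, 'ddbb')
  8 → (4, 'dddbb')

SA = [1, 8, 7, 2, 3, 0, 6, 5, 4]
rank  pair      lcp
   1  s[1:],s[8:]  0  ''
   2  s[8:],s[7:]  1  'b'
   3  s[7:],s[2:]  1  'b'
   4  s[2:],s[3:]  0  ''
   5  s[3:],s[0:]  0  ''
   6  s[0:],s[6:]  1  'd'
   7  s[6:],s[5:]  1  'd'
   8  s[5:],s[4:]  2  'dd'

[0, 0, 1, 1, 0, 0, 1, 1, 2]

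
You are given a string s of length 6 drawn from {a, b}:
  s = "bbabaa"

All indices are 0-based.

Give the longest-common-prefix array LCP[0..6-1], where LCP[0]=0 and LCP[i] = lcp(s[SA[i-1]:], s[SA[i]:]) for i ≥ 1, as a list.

rank→(start, suffix):
  0 → (5, 'a')
  1 → (4, 'aa')
  2 → (2, 'abaa')
  3 → (3, 'baa')
  4 → (1, 'babaa')
  5 → (0, 'bbabaa')

SA = [5, 4, 2, 3, 1, 0]
[i] adj suffixes → lcp
  [1] 5/4 → 1 ('a')
  [2] 4/2 → 1 ('a')
  [3] 2/3 → 0 ('')
  [4] 3/1 → 2 ('ba')
  [5] 1/0 → 1 ('b')

[0, 1, 1, 0, 2, 1]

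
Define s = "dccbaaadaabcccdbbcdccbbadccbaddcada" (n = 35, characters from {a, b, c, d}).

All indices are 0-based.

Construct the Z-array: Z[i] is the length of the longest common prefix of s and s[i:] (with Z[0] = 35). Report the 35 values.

Z[0]=35
i=1: fresh scan; Z[1]=0
i=2: fresh scan; Z[2]=0
i=3: fresh scan; Z[3]=0
i=4: fresh scan; Z[4]=0
i=5: fresh scan; Z[5]=0
i=6: fresh scan; Z[6]=0
i=7: fresh scan; Z[7]=1 grow→box=[7,8)
i=8: fresh scan; Z[8]=0
i=9: fresh scan; Z[9]=0
i=10: fresh scan; Z[10]=0
i=11: fresh scan; Z[11]=0
i=12: fresh scan; Z[12]=0
i=13: fresh scan; Z[13]=0
i=14: fresh scan; Z[14]=1 grow→box=[14,15)
i=15: fresh scan; Z[15]=0
i=16: fresh scan; Z[16]=0
i=17: fresh scan; Z[17]=0
i=18: fresh scan; Z[18]=4 grow→box=[18,22)
i=19: min(r-i=3, Z[1]=0)=0; Z[19]=0
i=20: min(r-i=2, Z[2]=0)=0; Z[20]=0
i=21: min(r-i=1, Z[3]=0)=0; Z[21]=0
i=22: fresh scan; Z[22]=0
i=23: fresh scan; Z[23]=0
i=24: fresh scan; Z[24]=5 grow→box=[24,29)
i=25: min(r-i=4, Z[1]=0)=0; Z[25]=0
i=26: min(r-i=3, Z[2]=0)=0; Z[26]=0
i=27: min(r-i=2, Z[3]=0)=0; Z[27]=0
i=28: min(r-i=1, Z[4]=0)=0; Z[28]=0
i=29: fresh scan; Z[29]=1 grow→box=[29,30)
i=30: fresh scan; Z[30]=2 grow→box=[30,32)
i=31: min(r-i=1, Z[1]=0)=0; Z[31]=0
i=32: fresh scan; Z[32]=0
i=33: fresh scan; Z[33]=1 grow→box=[33,34)
i=34: fresh scan; Z[34]=0

[35, 0, 0, 0, 0, 0, 0, 1, 0, 0, 0, 0, 0, 0, 1, 0, 0, 0, 4, 0, 0, 0, 0, 0, 5, 0, 0, 0, 0, 1, 2, 0, 0, 1, 0]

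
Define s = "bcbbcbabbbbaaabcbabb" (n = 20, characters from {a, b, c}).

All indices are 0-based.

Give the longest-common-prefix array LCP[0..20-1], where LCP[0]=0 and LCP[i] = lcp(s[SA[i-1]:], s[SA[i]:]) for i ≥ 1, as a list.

sorted suffixes:
  #0 SA[0]=11  'aaabcbabb'
  #1 SA[1]=12  'aabcbabb'
  #2 SA[2]=17  'abb'
  #3 SA[3]=6  'abbbbaaabcbabb'
  #4 SA[4]=13  'abcbabb'
  #5 SA[5]=19  'b'
  #6 SA[6]=10  'baaabcbabb'
  #7 SA[7]=16  'babb'
  #8 SA[8]=5  'babbbbaaabcbabb'
  #9 SA[9]=18  'bb'
  #10 SA[10]=9  'bbaaabcbabb'
  #11 SA[11]=8  'bbbaaabcbabb'
  #12 SA[12]=7  'bbbbaaabcbabb'
  #13 SA[13]=2  'bbcbabbbbaaabcbabb'
  #14 SA[14]=14  'bcbabb'
  #15 SA[15]=3  'bcbabbbbaaabcbabb'
  #16 SA[16]=0  'bcbbcbabbbbaaabcbabb'
  #17 SA[17]=15  'cbabb'
  #18 SA[18]=4  'cbabbbbaaabcbabb'
  #19 SA[19]=1  'cbbcbabbbbaaabcbabb'

SA = [11, 12, 17, 6, 13, 19, 10, 16, 5, 18, 9, 8, 7, 2, 14, 3, 0, 15, 4, 1]
rank  pair      lcp
   1  s[11:],s[12:]  2  'aa'
   2  s[12:],s[17:]  1  'a'
   3  s[17:],s[6:]  3  'abb'
   4  s[6:],s[13:]  2  'ab'
   5  s[13:],s[19:]  0  ''
   6  s[19:],s[10:]  1  'b'
   7  s[10:],s[16:]  2  'ba'
   8  s[16:],s[5:]  4  'babb'
   9  s[5:],s[18:]  1  'b'
  10  s[18:],s[9:]  2  'bb'
  11  s[9:],s[8:]  2  'bb'
  12  s[8:],s[7:]  3  'bbb'
  13  s[7:],s[2:]  2  'bb'
  14  s[2:],s[14:]  1  'b'
  15  s[14:],s[3:]  6  'bcbabb'
  16  s[3:],s[0:]  3  'bcb'
  17  s[0:],s[15:]  0  ''
  18  s[15:],s[4:]  5  'cbabb'
  19  s[4:],s[1:]  2  'cb'

[0, 2, 1, 3, 2, 0, 1, 2, 4, 1, 2, 2, 3, 2, 1, 6, 3, 0, 5, 2]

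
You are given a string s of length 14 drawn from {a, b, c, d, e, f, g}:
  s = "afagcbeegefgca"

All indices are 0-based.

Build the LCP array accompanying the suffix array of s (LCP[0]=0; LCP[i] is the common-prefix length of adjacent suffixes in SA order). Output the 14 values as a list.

rank→(start, suffix):
  0 → (13, 'a')
  1 → (0, 'afagcbeegefgca')
  2 → (2, 'agcbeegefgca')
  3 → (5, 'beegefgca')
  4 → (12, 'ca')
  5 → (4, 'cbeegefgca')
  6 → (6, 'eegefgca')
  7 → (9, 'efgca')
  8 → (7, 'egefgca')
  9 → (1, 'fagcbeegefgca')
  10 → (10, 'fgca')
  11 → (11, 'gca')
  12 → (3, 'gcbeegefgca')
  13 → (8, 'gefgca')

SA = [13, 0, 2, 5, 12, 4, 6, 9, 7, 1, 10, 11, 3, 8]
rank  pair      lcp
   1  s[13:],s[0:]  1  'a'
   2  s[0:],s[2:]  1  'a'
   3  s[2:],s[5:]  0  ''
   4  s[5:],s[12:]  0  ''
   5  s[12:],s[4:]  1  'c'
   6  s[4:],s[6:]  0  ''
   7  s[6:],s[9:]  1  'e'
   8  s[9:],s[7:]  1  'e'
   9  s[7:],s[1:]  0  ''
  10  s[1:],s[10:]  1  'f'
  11  s[10:],s[11:]  0  ''
  12  s[11:],s[3:]  2  'gc'
  13  s[3:],s[8:]  1  'g'

[0, 1, 1, 0, 0, 1, 0, 1, 1, 0, 1, 0, 2, 1]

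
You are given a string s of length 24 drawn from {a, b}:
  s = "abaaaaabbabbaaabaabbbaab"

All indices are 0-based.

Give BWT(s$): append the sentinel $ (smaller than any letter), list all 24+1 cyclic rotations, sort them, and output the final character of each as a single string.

bbababaaba$abaaaabbababaa

rank  rotation                   last
    0  $abaaaaabbabbaaabaabbbaab  b
    1  aaaaabbabbaaabaabbbaab$ab  b
    2  aaaabbabbaaabaabbbaab$aba  a
    3  aaabaabbbaab$abaaaaabbabb  b
    4  aaabbabbaaabaabbbaab$abaa  a
    5  aab$abaaaaabbabbaaabaabbb  b
    6  aabaabbbaab$abaaaaabbabba  a
    7  aabbabbaaabaabbbaab$abaaa  a
    8  aabbbaab$abaaaaabbabbaaab  b
    9  ab$abaaaaabbabbaaabaabbba  a
   10  abaaaaabbabbaaabaabbbaab$  $
   11  abaabbbaab$abaaaaabbabbaa  a
   12  abbaaabaabbbaab$abaaaaabb  b
   13  abbabbaaabaabbbaab$abaaaa  a
   14  abbbaab$abaaaaabbabbaaaba  a
   15  b$abaaaaabbabbaaabaabbbaa  a
   16  baaaaabbabbaaabaabbbaab$a  a
   17  baaabaabbbaab$abaaaaabbab  b
   18  baab$abaaaaabbabbaaabaabb  b
   19  baabbbaab$abaaaaabbabbaaa  a
   20  babbaaabaabbbaab$abaaaaab  b
   21  bbaaabaabbbaab$abaaaaabba  a
   22  bbaab$abaaaaabbabbaaabaab  b
   23  bbabbaaabaabbbaab$abaaaaa  a
   24  bbbaab$abaaaaabbabbaaabaa  a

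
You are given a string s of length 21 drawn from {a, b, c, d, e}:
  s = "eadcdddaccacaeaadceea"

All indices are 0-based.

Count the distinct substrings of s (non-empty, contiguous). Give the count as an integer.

206

sorted suffixes:
  #0 SA[0]=20  'a'
  #1 SA[1]=14  'aadceea'
  #2 SA[2]=10  'acaeaadceea'
  #3 SA[3]=7  'accacaeaadceea'
  #4 SA[4]=1  'adcdddaccacaeaadceea'
  #5 SA[5]=15  'adceea'
  #6 SA[6]=12  'aeaadceea'
  #7 SA[7]=9  'cacaeaadceea'
  #8 SA[8]=11  'caeaadceea'
  #9 SA[9]=8  'ccacaeaadceea'
  #10 SA[10]=3  'cdddaccacaeaadceea'
  #11 SA[11]=17  'ceea'
  #12 SA[12]=6  'daccacaeaadceea'
  #13 SA[13]=2  'dcdddaccacaeaadceea'
  #14 SA[14]=16  'dceea'
  #15 SA[15]=5  'ddaccacaeaadceea'
  #16 SA[16]=4  'dddaccacaeaadceea'
  #17 SA[17]=19  'ea'
  #18 SA[18]=13  'eaadceea'
  #19 SA[19]=0  'eadcdddaccacaeaadceea'
  #20 SA[20]=18  'eea'

SA = [20, 14, 10, 7, 1, 15, 12, 9, 11, 8, 3, 17, 6, 2, 16, 5, 4, 19, 13, 0, 18]
rank  pair      lcp
   1  s[20:],s[14:]  1  'a'
   2  s[14:],s[10:]  1  'a'
   3  s[10:],s[7:]  2  'ac'
   4  s[7:],s[1:]  1  'a'
   5  s[1:],s[15:]  3  'adc'
   6  s[15:],s[12:]  1  'a'
   7  s[12:],s[9:]  0  ''
   8  s[9:],s[11:]  2  'ca'
   9  s[11:],s[8:]  1  'c'
  10  s[8:],s[3:]  1  'c'
  11  s[3:],s[17:]  1  'c'
  12  s[17:],s[6:]  0  ''
  13  s[6:],s[2:]  1  'd'
  14  s[2:],s[16:]  2  'dc'
  15  s[16:],s[5:]  1  'd'
  16  s[5:],s[4:]  2  'dd'
  17  s[4:],s[19:]  0  ''
  18  s[19:],s[13:]  2  'ea'
  19  s[13:],s[0:]  2  'ea'
  20  s[0:],s[18:]  1  'e'

n(n+1)/2 = 21·22/2 = 231
Σ LCP = 0 + 1 + 1 + 2 + 1 + 3 + 1 + 0 + 2 + 1 + 1 + 1 + 0 + 1 + 2 + 1 + 2 + 0 + 2 + 2 + 1 = 25
distinct = 231 − 25 = 206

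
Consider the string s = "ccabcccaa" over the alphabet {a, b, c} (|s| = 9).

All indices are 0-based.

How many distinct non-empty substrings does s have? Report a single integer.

35

rank | idx | suffix
   0 |   8 | a
   1 |   7 | aa
   2 |   2 | abcccaa
   3 |   3 | bcccaa
   4 |   6 | caa
   5 |   1 | cabcccaa
   6 |   5 | ccaa
   7 |   0 | ccabcccaa
   8 |   4 | cccaa

SA = [8, 7, 2, 3, 6, 1, 5, 0, 4]
i: (SA[i-1],SA[i]) lcp shared
  1: (8,7) 1 'a'
  2: (7,2) 1 'a'
  3: (2,3) 0 ''
  4: (3,6) 0 ''
  5: (6,1) 2 'ca'
  6: (1,5) 1 'c'
  7: (5,0) 3 'cca'
  8: (0,4) 2 'cc'

n(n+1)/2 = 9·10/2 = 45
Σ LCP = 0 + 1 + 1 + 0 + 0 + 2 + 1 + 3 + 2 = 10
distinct = 45 − 10 = 35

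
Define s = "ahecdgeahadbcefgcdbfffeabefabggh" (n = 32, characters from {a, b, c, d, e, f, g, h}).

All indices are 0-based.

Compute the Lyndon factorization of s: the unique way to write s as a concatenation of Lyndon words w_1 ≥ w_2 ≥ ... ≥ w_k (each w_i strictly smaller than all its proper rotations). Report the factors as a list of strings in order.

["ahecdge", "ah", "adbcefgcdbfffe", "abefabggh"]

emit factor 1: 'ahecdge' (i=0, period=7)
emit factor 2: 'ah' (i=7, period=2)
emit factor 3: 'adbcefgcdbfffe' (i=9, period=14)
emit factor 4: 'abefabggh' (i=23, period=9)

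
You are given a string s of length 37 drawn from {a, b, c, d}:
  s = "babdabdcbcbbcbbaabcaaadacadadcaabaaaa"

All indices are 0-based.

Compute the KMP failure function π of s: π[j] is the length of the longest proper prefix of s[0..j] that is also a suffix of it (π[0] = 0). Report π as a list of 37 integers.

π[0] = 0
j=1 s[j]='a': π[1]=0 (border '')
j=2 s[j]='b': π[2]=1 (border 'b')
j=3 s[j]='d': k: 1→0; π[3]=0 (border '')
j=4 s[j]='a': π[4]=0 (border '')
j=5 s[j]='b': π[5]=1 (border 'b')
j=6 s[j]='d': k: 1→0; π[6]=0 (border '')
j=7 s[j]='c': π[7]=0 (border '')
j=8 s[j]='b': π[8]=1 (border 'b')
j=9 s[j]='c': k: 1→0; π[9]=0 (border '')
j=10 s[j]='b': π[10]=1 (border 'b')
j=11 s[j]='b': k: 1→0; π[11]=1 (border 'b')
j=12 s[j]='c': k: 1→0; π[12]=0 (border '')
j=13 s[j]='b': π[13]=1 (border 'b')
j=14 s[j]='b': k: 1→0; π[14]=1 (border 'b')
j=15 s[j]='a': π[15]=2 (border 'ba')
j=16 s[j]='a': k: 2→0; π[16]=0 (border '')
j=17 s[j]='b': π[17]=1 (border 'b')
j=18 s[j]='c': k: 1→0; π[18]=0 (border '')
j=19 s[j]='a': π[19]=0 (border '')
j=20 s[j]='a': π[20]=0 (border '')
j=21 s[j]='a': π[21]=0 (border '')
j=22 s[j]='d': π[22]=0 (border '')
j=23 s[j]='a': π[23]=0 (border '')
j=24 s[j]='c': π[24]=0 (border '')
j=25 s[j]='a': π[25]=0 (border '')
j=26 s[j]='d': π[26]=0 (border '')
j=27 s[j]='a': π[27]=0 (border '')
j=28 s[j]='d': π[28]=0 (border '')
j=29 s[j]='c': π[29]=0 (border '')
j=30 s[j]='a': π[30]=0 (border '')
j=31 s[j]='a': π[31]=0 (border '')
j=32 s[j]='b': π[32]=1 (border 'b')
j=33 s[j]='a': π[33]=2 (border 'ba')
j=34 s[j]='a': k: 2→0; π[34]=0 (border '')
j=35 s[j]='a': π[35]=0 (border '')
j=36 s[j]='a': π[36]=0 (border '')

[0, 0, 1, 0, 0, 1, 0, 0, 1, 0, 1, 1, 0, 1, 1, 2, 0, 1, 0, 0, 0, 0, 0, 0, 0, 0, 0, 0, 0, 0, 0, 0, 1, 2, 0, 0, 0]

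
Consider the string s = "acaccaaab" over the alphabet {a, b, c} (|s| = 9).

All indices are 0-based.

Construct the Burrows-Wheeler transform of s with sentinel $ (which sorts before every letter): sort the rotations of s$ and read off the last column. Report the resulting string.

bcaa$cacaa

rank  rotation    last
    0  $acaccaaab  b
    1  aaab$acacc  c
    2  aab$acacca  a
    3  ab$acaccaa  a
    4  acaccaaab$  $
    5  accaaab$ac  c
    6  b$acaccaaa  a
    7  caaab$acac  c
    8  caccaaab$a  a
    9  ccaaab$aca  a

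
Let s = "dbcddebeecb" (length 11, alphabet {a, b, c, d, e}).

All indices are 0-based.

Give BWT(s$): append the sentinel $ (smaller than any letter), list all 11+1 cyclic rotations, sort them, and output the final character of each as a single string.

bcdeeb$cddeb

rank  rotation      last
    0  $dbcddebeecb  b
    1  b$dbcddebeec  c
    2  bcddebeecb$d  d
    3  beecb$dbcdde  e
    4  cb$dbcddebee  e
    5  cddebeecb$db  b
    6  dbcddebeecb$  $
    7  ddebeecb$dbc  c
    8  debeecb$dbcd  d
    9  ebeecb$dbcdd  d
   10  ecb$dbcddebe  e
   11  eecb$dbcddeb  b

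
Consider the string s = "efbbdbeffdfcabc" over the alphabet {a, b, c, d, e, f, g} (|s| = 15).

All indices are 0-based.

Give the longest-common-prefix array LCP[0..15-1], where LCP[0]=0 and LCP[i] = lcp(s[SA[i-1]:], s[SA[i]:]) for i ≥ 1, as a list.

sorted suffixes:
  #0 SA[0]=12  'abc'
  #1 SA[1]=2  'bbdbeffdfcabc'
  #2 SA[2]=13  'bc'
  #3 SA[3]=3  'bdbeffdfcabc'
  #4 SA[4]=5  'beffdfcabc'
  #5 SA[5]=14  'c'
  #6 SA[6]=11  'cabc'
  #7 SA[7]=4  'dbeffdfcabc'
  #8 SA[8]=9  'dfcabc'
  #9 SA[9]=0  'efbbdbeffdfcabc'
  #10 SA[10]=6  'effdfcabc'
  #11 SA[11]=1  'fbbdbeffdfcabc'
  #12 SA[12]=10  'fcabc'
  #13 SA[13]=8  'fdfcabc'
  #14 SA[14]=7  'ffdfcabc'

SA = [12, 2, 13, 3, 5, 14, 11, 4, 9, 0, 6, 1, 10, 8, 7]
[i] adj suffixes → lcp
  [1] 12/2 → 0 ('')
  [2] 2/13 → 1 ('b')
  [3] 13/3 → 1 ('b')
  [4] 3/5 → 1 ('b')
  [5] 5/14 → 0 ('')
  [6] 14/11 → 1 ('c')
  [7] 11/4 → 0 ('')
  [8] 4/9 → 1 ('d')
  [9] 9/0 → 0 ('')
  [10] 0/6 → 2 ('ef')
  [11] 6/1 → 0 ('')
  [12] 1/10 → 1 ('f')
  [13] 10/8 → 1 ('f')
  [14] 8/7 → 1 ('f')

[0, 0, 1, 1, 1, 0, 1, 0, 1, 0, 2, 0, 1, 1, 1]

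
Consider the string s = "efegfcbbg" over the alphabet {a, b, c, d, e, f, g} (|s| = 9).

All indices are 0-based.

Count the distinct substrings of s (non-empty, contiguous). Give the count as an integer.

sorted suffixes:
  #0 SA[0]=6  'bbg'
  #1 SA[1]=7  'bg'
  #2 SA[2]=5  'cbbg'
  #3 SA[3]=0  'efegfcbbg'
  #4 SA[4]=2  'egfcbbg'
  #5 SA[5]=4  'fcbbg'
  #6 SA[6]=1  'fegfcbbg'
  #7 SA[7]=8  'g'
  #8 SA[8]=3  'gfcbbg'

SA = [6, 7, 5, 0, 2, 4, 1, 8, 3]
rank  pair      lcp
   1  s[6:],s[7:]  1  'b'
   2  s[7:],s[5:]  0  ''
   3  s[5:],s[0:]  0  ''
   4  s[0:],s[2:]  1  'e'
   5  s[2:],s[4:]  0  ''
   6  s[4:],s[1:]  1  'f'
   7  s[1:],s[8:]  0  ''
   8  s[8:],s[3:]  1  'g'

n(n+1)/2 = 9·10/2 = 45
Σ LCP = 0 + 1 + 0 + 0 + 1 + 0 + 1 + 0 + 1 = 4
distinct = 45 − 4 = 41

41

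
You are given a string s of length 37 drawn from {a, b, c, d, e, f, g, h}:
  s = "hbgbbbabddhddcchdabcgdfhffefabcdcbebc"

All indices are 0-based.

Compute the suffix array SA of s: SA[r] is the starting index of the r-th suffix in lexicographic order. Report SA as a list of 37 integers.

rank | idx | suffix
   0 |  28 | abcdcbebc
   1 |  17 | abcgdfhffefabcdcbebc
   2 |   6 | abddhddcchdabcgdfhffefabcdcbebc
   3 |   5 | babddhddcchdabcgdfhffefabcdcbebc
   4 |   4 | bbabddhddcchdabcgdfhffefabcdcbebc
   5 |   3 | bbbabddhddcchdabcgdfhffefabcdcbebc
   6 |  35 | bc
   7 |  29 | bcdcbebc
   8 |  18 | bcgdfhffefabcdcbebc
   9 |   7 | bddhddcchdabcgdfhffefabcdcbebc
  10 |  33 | bebc
  11 |   1 | bgbbbabddhddcchdabcgdfhffefabcdcbebc
  12 |  36 | c
  13 |  32 | cbebc
  14 |  13 | cchdabcgdfhffefabcdcbebc
  15 |  30 | cdcbebc
  16 |  19 | cgdfhffefabcdcbebc
  17 |  14 | chdabcgdfhffefabcdcbebc
  18 |  16 | dabcgdfhffefabcdcbebc
  19 |  31 | dcbebc
  20 |  12 | dcchdabcgdfhffefabcdcbebc
  21 |  11 | ddcchdabcgdfhffefabcdcbebc
  22 |   8 | ddhddcchdabcgdfhffefabcdcbebc
  23 |  21 | dfhffefabcdcbebc
  24 |   9 | dhddcchdabcgdfhffefabcdcbebc
  25 |  34 | ebc
  26 |  26 | efabcdcbebc
  27 |  27 | fabcdcbebc
  28 |  25 | fefabcdcbebc
  29 |  24 | ffefabcdcbebc
  30 |  22 | fhffefabcdcbebc
  31 |   2 | gbbbabddhddcchdabcgdfhffefabcdcbebc
  32 |  20 | gdfhffefabcdcbebc
  33 |   0 | hbgbbbabddhddcchdabcgdfhffefabcdcbebc
  34 |  15 | hdabcgdfhffefabcdcbebc
  35 |  10 | hddcchdabcgdfhffefabcdcbebc
  36 |  23 | hffefabcdcbebc

[28, 17, 6, 5, 4, 3, 35, 29, 18, 7, 33, 1, 36, 32, 13, 30, 19, 14, 16, 31, 12, 11, 8, 21, 9, 34, 26, 27, 25, 24, 22, 2, 20, 0, 15, 10, 23]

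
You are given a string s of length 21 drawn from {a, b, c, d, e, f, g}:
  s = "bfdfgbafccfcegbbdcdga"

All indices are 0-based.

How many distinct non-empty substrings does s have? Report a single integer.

215

rank | idx | suffix
   0 |  20 | a
   1 |   6 | afccfcegbbdcdga
   2 |   5 | bafccfcegbbdcdga
   3 |  14 | bbdcdga
   4 |  15 | bdcdga
   5 |   0 | bfdfgbafccfcegbbdcdga
   6 |   8 | ccfcegbbdcdga
   7 |  17 | cdga
   8 |  11 | cegbbdcdga
   9 |   9 | cfcegbbdcdga
  10 |  16 | dcdga
  11 |   2 | dfgbafccfcegbbdcdga
  12 |  18 | dga
  13 |  12 | egbbdcdga
  14 |   7 | fccfcegbbdcdga
  15 |  10 | fcegbbdcdga
  16 |   1 | fdfgbafccfcegbbdcdga
  17 |   3 | fgbafccfcegbbdcdga
  18 |  19 | ga
  19 |   4 | gbafccfcegbbdcdga
  20 |  13 | gbbdcdga

SA = [20, 6, 5, 14, 15, 0, 8, 17, 11, 9, 16, 2, 18, 12, 7, 10, 1, 3, 19, 4, 13]
i: (SA[i-1],SA[i]) lcp shared
  1: (20,6) 1 'a'
  2: (6,5) 0 ''
  3: (5,14) 1 'b'
  4: (14,15) 1 'b'
  5: (15,0) 1 'b'
  6: (0,8) 0 ''
  7: (8,17) 1 'c'
  8: (17,11) 1 'c'
  9: (11,9) 1 'c'
  10: (9,16) 0 ''
  11: (16,2) 1 'd'
  12: (2,18) 1 'd'
  13: (18,12) 0 ''
  14: (12,7) 0 ''
  15: (7,10) 2 'fc'
  16: (10,1) 1 'f'
  17: (1,3) 1 'f'
  18: (3,19) 0 ''
  19: (19,4) 1 'g'
  20: (4,13) 2 'gb'

n(n+1)/2 = 21·22/2 = 231
Σ LCP = 0 + 1 + 0 + 1 + 1 + 1 + 0 + 1 + 1 + 1 + 0 + 1 + 1 + 0 + 0 + 2 + 1 + 1 + 0 + 1 + 2 = 16
distinct = 231 − 16 = 215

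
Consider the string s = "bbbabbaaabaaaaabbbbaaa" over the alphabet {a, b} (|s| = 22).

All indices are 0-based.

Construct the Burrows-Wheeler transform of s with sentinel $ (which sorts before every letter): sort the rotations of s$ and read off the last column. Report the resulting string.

aaabbabaaaabababbbabb$a

rank  rotation                 last
    0  $bbbabbaaabaaaaabbbbaaa  a
    1  a$bbbabbaaabaaaaabbbbaa  a
    2  aa$bbbabbaaabaaaaabbbba  a
    3  aaa$bbbabbaaabaaaaabbbb  b
    4  aaaaabbbbaaa$bbbabbaaab  b
    5  aaaabbbbaaa$bbbabbaaaba  a
    6  aaabaaaaabbbbaaa$bbbabb  b
    7  aaabbbbaaa$bbbabbaaabaa  a
    8  aabaaaaabbbbaaa$bbbabba  a
    9  aabbbbaaa$bbbabbaaabaaa  a
   10  abaaaaabbbbaaa$bbbabbaa  a
   11  abbaaabaaaaabbbbaaa$bbb  b
   12  abbbbaaa$bbbabbaaabaaaa  a
   13  baaa$bbbabbaaabaaaaabbb  b
   14  baaaaabbbbaaa$bbbabbaaa  a
   15  baaabaaaaabbbbaaa$bbbab  b
   16  babbaaabaaaaabbbbaaa$bb  b
   17  bbaaa$bbbabbaaabaaaaabb  b
   18  bbaaabaaaaabbbbaaa$bbba  a
   19  bbabbaaabaaaaabbbbaaa$b  b
   20  bbbaaa$bbbabbaaabaaaaab  b
   21  bbbabbaaabaaaaabbbbaaa$  $
   22  bbbbaaa$bbbabbaaabaaaaa  a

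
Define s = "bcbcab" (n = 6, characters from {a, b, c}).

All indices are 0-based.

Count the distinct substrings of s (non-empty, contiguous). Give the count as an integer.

rank | idx | suffix
   0 |   4 | ab
   1 |   5 | b
   2 |   2 | bcab
   3 |   0 | bcbcab
   4 |   3 | cab
   5 |   1 | cbcab

SA = [4, 5, 2, 0, 3, 1]
rank  pair      lcp
   1  s[4:],s[5:]  0  ''
   2  s[5:],s[2:]  1  'b'
   3  s[2:],s[0:]  2  'bc'
   4  s[0:],s[3:]  0  ''
   5  s[3:],s[1:]  1  'c'

n(n+1)/2 = 6·7/2 = 21
Σ LCP = 0 + 0 + 1 + 2 + 0 + 1 = 4
distinct = 21 − 4 = 17

17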